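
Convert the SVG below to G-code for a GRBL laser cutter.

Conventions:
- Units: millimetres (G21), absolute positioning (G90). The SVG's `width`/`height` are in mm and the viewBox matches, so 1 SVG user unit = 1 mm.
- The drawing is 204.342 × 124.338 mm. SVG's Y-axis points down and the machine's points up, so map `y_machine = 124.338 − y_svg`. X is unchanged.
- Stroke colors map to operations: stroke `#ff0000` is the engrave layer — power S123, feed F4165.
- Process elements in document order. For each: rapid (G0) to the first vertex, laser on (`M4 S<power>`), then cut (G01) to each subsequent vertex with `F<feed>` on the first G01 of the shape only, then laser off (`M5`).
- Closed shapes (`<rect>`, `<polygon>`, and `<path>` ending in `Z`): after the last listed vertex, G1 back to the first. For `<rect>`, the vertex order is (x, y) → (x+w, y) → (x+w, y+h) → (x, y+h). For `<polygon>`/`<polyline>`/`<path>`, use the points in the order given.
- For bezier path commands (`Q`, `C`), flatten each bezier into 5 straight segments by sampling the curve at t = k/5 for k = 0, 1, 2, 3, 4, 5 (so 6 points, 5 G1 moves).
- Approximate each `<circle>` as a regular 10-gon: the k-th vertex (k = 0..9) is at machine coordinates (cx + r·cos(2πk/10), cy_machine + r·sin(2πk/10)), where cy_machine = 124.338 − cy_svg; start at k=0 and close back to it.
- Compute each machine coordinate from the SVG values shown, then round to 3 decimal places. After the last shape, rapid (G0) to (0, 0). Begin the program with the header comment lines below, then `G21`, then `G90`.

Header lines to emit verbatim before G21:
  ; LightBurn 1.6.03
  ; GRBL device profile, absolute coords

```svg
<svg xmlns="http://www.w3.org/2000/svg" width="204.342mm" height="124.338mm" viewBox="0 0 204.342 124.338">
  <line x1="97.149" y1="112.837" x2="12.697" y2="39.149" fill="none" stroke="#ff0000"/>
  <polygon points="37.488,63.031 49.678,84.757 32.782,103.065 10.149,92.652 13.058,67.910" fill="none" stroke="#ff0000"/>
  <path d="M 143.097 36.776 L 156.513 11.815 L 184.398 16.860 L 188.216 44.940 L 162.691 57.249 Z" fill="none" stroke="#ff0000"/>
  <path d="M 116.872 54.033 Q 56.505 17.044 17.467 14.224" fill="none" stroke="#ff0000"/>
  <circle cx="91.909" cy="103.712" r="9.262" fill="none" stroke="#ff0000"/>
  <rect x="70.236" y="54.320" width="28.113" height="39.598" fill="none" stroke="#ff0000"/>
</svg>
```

1 u = 1 mm; y_m = 124.338 − y.

[1] `<line>` line segment, #ff0000→engrave S123 F4165: (97.149,11.501) → (12.697,85.189)

[2] `<polygon>` regular polygon, #ff0000→engrave S123 F4165: (37.488,61.307) → (49.678,39.581) → (32.782,21.273) → (10.149,31.686) → (13.058,56.428) → (37.488,61.307) (closed)

[3] `<path>` regular polygon, #ff0000→engrave S123 F4165: (143.097,87.562) → (156.513,112.523) → (184.398,107.478) → (188.216,79.398) → (162.691,67.089) → (143.097,87.562) (closed)

[4] `<path>` quadratic bezier, #ff0000→engrave S123 F4165: (116.872,70.305) → (93.578,83.734) → (71.991,94.429) → (52.110,102.391) → (33.935,107.619) → (17.467,110.114)

[5] `<circle>` circle, #ff0000→engrave S123 F4165: (101.171,20.626) → (99.402,26.070) → (94.771,29.435) → (89.047,29.435) → (84.416,26.070) → (82.647,20.626) → (84.416,15.182) → (89.047,11.817) → (94.771,11.817) → (99.402,15.182) → (101.171,20.626) (closed)

[6] `<rect>` rectangle, #ff0000→engrave S123 F4165: (70.236,70.018) → (98.349,70.018) → (98.349,30.420) → (70.236,30.420) → (70.236,70.018) (closed)

; LightBurn 1.6.03
; GRBL device profile, absolute coords
G21
G90
G0 X97.149 Y11.501
M4 S123
G01 X12.697 Y85.189 F4165
M5
G0 X37.488 Y61.307
M4 S123
G01 X49.678 Y39.581 F4165
G01 X32.782 Y21.273
G01 X10.149 Y31.686
G01 X13.058 Y56.428
G01 X37.488 Y61.307
M5
G0 X143.097 Y87.562
M4 S123
G01 X156.513 Y112.523 F4165
G01 X184.398 Y107.478
G01 X188.216 Y79.398
G01 X162.691 Y67.089
G01 X143.097 Y87.562
M5
G0 X116.872 Y70.305
M4 S123
G01 X93.578 Y83.734 F4165
G01 X71.991 Y94.429
G01 X52.110 Y102.391
G01 X33.935 Y107.619
G01 X17.467 Y110.114
M5
G0 X101.171 Y20.626
M4 S123
G01 X99.402 Y26.070 F4165
G01 X94.771 Y29.435
G01 X89.047 Y29.435
G01 X84.416 Y26.070
G01 X82.647 Y20.626
G01 X84.416 Y15.182
G01 X89.047 Y11.817
G01 X94.771 Y11.817
G01 X99.402 Y15.182
G01 X101.171 Y20.626
M5
G0 X70.236 Y70.018
M4 S123
G01 X98.349 Y70.018 F4165
G01 X98.349 Y30.420
G01 X70.236 Y30.420
G01 X70.236 Y70.018
M5
G0 X0.000 Y0.000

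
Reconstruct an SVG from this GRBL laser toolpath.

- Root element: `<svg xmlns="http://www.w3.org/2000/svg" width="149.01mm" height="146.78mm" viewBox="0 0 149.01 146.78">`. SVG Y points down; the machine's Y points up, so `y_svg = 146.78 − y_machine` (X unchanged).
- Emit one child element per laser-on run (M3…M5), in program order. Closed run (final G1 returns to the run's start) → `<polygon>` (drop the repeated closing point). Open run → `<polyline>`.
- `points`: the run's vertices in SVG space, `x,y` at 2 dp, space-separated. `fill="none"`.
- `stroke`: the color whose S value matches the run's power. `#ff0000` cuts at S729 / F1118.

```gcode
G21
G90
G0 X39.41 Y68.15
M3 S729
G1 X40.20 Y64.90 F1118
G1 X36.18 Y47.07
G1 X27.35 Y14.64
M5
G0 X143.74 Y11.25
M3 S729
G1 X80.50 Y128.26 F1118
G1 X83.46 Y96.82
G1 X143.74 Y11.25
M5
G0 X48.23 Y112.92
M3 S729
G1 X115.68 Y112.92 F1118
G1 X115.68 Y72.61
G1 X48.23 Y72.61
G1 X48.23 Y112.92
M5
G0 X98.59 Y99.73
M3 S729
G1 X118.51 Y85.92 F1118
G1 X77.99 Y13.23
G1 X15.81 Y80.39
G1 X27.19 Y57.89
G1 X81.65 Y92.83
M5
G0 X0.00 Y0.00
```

Machine Y-up, SVG Y-down with viewBox height 146.78, so y_svg = 146.78 − y_machine; X carries over. Every run uses S729, so all elements get stroke `#ff0000` (cut).

Run 1: The run is open, so emit a `<polyline>` with points (Y-flipped): 39.41,78.63 40.20,81.88 36.18,99.71 27.35,132.14.

Run 2: The run returns to its start, so emit a `<polygon>` with points (Y-flipped): 143.74,135.53 80.50,18.52 83.46,49.96.

Run 3: The run returns to its start, so emit a `<polygon>` with points (Y-flipped): 48.23,33.86 115.68,33.86 115.68,74.17 48.23,74.17.

Run 4: The run is open, so emit a `<polyline>` with points (Y-flipped): 98.59,47.05 118.51,60.86 77.99,133.55 15.81,66.39 27.19,88.89 81.65,53.95.

<svg xmlns="http://www.w3.org/2000/svg" width="149.01mm" height="146.78mm" viewBox="0 0 149.01 146.78">
  <polyline points="39.41,78.63 40.20,81.88 36.18,99.71 27.35,132.14" fill="none" stroke="#ff0000"/>
  <polygon points="143.74,135.53 80.50,18.52 83.46,49.96" fill="none" stroke="#ff0000"/>
  <polygon points="48.23,33.86 115.68,33.86 115.68,74.17 48.23,74.17" fill="none" stroke="#ff0000"/>
  <polyline points="98.59,47.05 118.51,60.86 77.99,133.55 15.81,66.39 27.19,88.89 81.65,53.95" fill="none" stroke="#ff0000"/>
</svg>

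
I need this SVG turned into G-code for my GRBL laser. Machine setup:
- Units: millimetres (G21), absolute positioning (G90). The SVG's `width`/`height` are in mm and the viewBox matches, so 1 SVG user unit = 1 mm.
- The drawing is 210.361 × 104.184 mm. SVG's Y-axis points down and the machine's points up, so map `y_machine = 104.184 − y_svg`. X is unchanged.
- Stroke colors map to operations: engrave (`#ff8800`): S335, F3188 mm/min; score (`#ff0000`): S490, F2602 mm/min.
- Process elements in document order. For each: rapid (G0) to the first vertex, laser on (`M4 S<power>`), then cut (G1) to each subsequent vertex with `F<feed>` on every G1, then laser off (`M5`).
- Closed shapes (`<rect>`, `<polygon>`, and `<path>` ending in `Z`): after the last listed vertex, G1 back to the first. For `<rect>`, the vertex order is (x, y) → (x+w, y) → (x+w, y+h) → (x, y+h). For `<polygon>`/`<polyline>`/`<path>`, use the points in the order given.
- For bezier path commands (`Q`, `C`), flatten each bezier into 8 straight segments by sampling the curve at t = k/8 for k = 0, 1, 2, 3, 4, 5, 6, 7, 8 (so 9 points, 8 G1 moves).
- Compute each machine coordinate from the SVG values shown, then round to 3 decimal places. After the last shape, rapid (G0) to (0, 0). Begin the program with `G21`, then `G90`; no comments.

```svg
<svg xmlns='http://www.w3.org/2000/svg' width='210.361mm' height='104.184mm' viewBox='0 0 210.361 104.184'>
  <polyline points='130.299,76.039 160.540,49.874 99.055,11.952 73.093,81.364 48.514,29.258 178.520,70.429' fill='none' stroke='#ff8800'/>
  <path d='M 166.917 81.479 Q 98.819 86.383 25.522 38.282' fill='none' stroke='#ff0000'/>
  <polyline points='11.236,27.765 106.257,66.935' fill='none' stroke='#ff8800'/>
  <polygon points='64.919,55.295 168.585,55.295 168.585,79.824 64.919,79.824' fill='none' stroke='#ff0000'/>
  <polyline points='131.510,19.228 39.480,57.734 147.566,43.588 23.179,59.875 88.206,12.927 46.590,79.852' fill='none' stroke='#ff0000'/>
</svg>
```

G21
G90
G0 X130.299 Y28.145
M4 S335
G1 X160.540 Y54.310 F3188
G1 X99.055 Y92.232 F3188
G1 X73.093 Y22.820 F3188
G1 X48.514 Y74.926 F3188
G1 X178.520 Y33.755 F3188
M5
G0 X166.917 Y22.705
M4 S490
G1 X149.811 Y22.307 F2602
G1 X132.543 Y23.566 F2602
G1 X115.112 Y26.481 F2602
G1 X97.519 Y31.052 F2602
G1 X79.764 Y37.280 F2602
G1 X61.846 Y45.164 F2602
G1 X43.765 Y54.705 F2602
G1 X25.522 Y65.902 F2602
M5
G0 X11.236 Y76.419
M4 S335
G1 X106.257 Y37.249 F3188
M5
G0 X64.919 Y48.889
M4 S490
G1 X168.585 Y48.889 F2602
G1 X168.585 Y24.360 F2602
G1 X64.919 Y24.360 F2602
G1 X64.919 Y48.889 F2602
M5
G0 X131.510 Y84.956
M4 S490
G1 X39.480 Y46.450 F2602
G1 X147.566 Y60.596 F2602
G1 X23.179 Y44.309 F2602
G1 X88.206 Y91.257 F2602
G1 X46.590 Y24.332 F2602
M5
G0 X0.000 Y0.000

Since the viewBox matches the mm dimensions, user units are millimetres directly. The only transform is the Y-flip y_m = 104.184 − y_svg.

Shape 1 is a open polyline drawn with `<polyline>`. Its stroke #ff8800 means engrave at S335, F3188. After flipping Y the toolpath is (130.299,28.145) → (160.540,54.310) → (99.055,92.232) → (73.093,22.820) → (48.514,74.926) → (178.520,33.755).

Shape 2 is a quadratic bezier drawn with `<path>`. Its stroke #ff0000 means score at S490, F2602. After flipping Y the toolpath is (166.917,22.705) → (149.811,22.307) → (132.543,23.566) → (115.112,26.481) → (97.519,31.052) → (79.764,37.280) → (61.846,45.164) → (43.765,54.705) → (25.522,65.902).

Shape 3 is a line segment drawn with `<polyline>`. Its stroke #ff8800 means engrave at S335, F3188. After flipping Y the toolpath is (11.236,76.419) → (106.257,37.249).

Shape 4 is a rectangle drawn with `<polygon>`. Its stroke #ff0000 means score at S490, F2602. After flipping Y the toolpath is (64.919,48.889) → (168.585,48.889) → (168.585,24.360) → (64.919,24.360) → (64.919,48.889), returning to the start.

Shape 5 is a open polyline drawn with `<polyline>`. Its stroke #ff0000 means score at S490, F2602. After flipping Y the toolpath is (131.510,84.956) → (39.480,46.450) → (147.566,60.596) → (23.179,44.309) → (88.206,91.257) → (46.590,24.332).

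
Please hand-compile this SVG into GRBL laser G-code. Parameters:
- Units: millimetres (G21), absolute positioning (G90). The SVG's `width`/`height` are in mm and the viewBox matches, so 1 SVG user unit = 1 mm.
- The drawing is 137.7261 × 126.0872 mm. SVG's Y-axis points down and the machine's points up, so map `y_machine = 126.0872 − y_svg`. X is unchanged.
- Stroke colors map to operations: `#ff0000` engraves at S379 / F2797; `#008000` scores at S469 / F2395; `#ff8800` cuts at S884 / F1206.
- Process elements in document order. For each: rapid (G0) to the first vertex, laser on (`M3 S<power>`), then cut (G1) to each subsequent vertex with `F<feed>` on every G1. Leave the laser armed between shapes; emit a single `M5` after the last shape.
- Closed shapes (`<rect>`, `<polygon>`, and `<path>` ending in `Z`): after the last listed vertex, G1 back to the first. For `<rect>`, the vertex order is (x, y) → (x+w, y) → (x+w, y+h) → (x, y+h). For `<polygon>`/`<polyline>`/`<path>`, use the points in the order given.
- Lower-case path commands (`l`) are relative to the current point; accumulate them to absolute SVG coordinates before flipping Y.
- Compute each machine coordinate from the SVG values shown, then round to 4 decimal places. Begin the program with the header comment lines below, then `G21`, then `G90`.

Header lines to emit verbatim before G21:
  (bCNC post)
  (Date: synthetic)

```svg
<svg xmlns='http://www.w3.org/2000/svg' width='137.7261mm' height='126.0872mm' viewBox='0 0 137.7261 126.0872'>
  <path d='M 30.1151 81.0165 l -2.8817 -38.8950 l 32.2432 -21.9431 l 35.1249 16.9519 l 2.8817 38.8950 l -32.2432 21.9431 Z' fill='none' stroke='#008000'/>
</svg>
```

(bCNC post)
(Date: synthetic)
G21
G90
G0 X30.1151 Y45.0707
M3 S469
G1 X27.2334 Y83.9657 F2395
G1 X59.4766 Y105.9088 F2395
G1 X94.6015 Y88.9569 F2395
G1 X97.4832 Y50.0619 F2395
G1 X65.2400 Y28.1188 F2395
G1 X30.1151 Y45.0707 F2395
M5

Since the viewBox matches the mm dimensions, user units are millimetres directly. The only transform is the Y-flip y_m = 126.0872 − y_svg.

Shape 1 is a regular polygon drawn with `<path>`. Its stroke #008000 means score at S469, F2395. After flipping Y the toolpath is (30.1151,45.0707) → (27.2334,83.9657) → (59.4766,105.9088) → (94.6015,88.9569) → (97.4832,50.0619) → (65.2400,28.1188) → (30.1151,45.0707), returning to the start.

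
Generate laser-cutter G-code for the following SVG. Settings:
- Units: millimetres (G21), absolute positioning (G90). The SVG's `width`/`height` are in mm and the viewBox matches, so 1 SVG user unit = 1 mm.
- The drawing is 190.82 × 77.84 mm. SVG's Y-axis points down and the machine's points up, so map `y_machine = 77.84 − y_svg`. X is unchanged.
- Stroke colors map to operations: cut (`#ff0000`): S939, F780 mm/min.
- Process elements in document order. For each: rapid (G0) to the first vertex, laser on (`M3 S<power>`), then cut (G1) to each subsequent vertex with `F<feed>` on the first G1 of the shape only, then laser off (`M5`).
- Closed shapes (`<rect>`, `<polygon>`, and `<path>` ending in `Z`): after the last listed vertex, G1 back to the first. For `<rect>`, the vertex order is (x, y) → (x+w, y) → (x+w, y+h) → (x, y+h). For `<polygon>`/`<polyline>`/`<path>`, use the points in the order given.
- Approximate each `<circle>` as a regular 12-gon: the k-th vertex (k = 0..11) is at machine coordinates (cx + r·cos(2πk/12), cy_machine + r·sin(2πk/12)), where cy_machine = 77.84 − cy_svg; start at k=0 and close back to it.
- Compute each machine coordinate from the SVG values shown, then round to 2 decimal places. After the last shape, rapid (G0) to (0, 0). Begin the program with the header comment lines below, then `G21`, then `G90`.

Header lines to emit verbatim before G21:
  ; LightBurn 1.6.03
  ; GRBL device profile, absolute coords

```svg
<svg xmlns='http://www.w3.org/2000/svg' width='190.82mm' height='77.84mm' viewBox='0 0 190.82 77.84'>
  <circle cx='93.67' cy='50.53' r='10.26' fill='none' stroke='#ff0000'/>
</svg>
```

; LightBurn 1.6.03
; GRBL device profile, absolute coords
G21
G90
G0 X103.93 Y27.31
M3 S939
G1 X102.56 Y32.44 F780
G1 X98.80 Y36.20
G1 X93.67 Y37.57
G1 X88.54 Y36.20
G1 X84.78 Y32.44
G1 X83.41 Y27.31
G1 X84.78 Y22.18
G1 X88.54 Y18.42
G1 X93.67 Y17.05
G1 X98.80 Y18.42
G1 X102.56 Y22.18
G1 X103.93 Y27.31
M5
G0 X0.00 Y0.00

viewBox `0 0 190.82 77.84` with mm width/height → 1 unit = 1 mm. Flip: y_m = 77.84 − y_svg.

**Shape 1** — `<circle>` circle, stroke `#ff0000` → cut (S939, F780). Machine vertices: (103.93,27.31) → (102.56,32.44) → (98.80,36.20) → (93.67,37.57) → (88.54,36.20) → (84.78,32.44) → (83.41,27.31) → (84.78,22.18) → (88.54,18.42) → (93.67,17.05) → (98.80,18.42) → (102.56,22.18) → (103.93,27.31). Closed: final G1 returns to the first vertex.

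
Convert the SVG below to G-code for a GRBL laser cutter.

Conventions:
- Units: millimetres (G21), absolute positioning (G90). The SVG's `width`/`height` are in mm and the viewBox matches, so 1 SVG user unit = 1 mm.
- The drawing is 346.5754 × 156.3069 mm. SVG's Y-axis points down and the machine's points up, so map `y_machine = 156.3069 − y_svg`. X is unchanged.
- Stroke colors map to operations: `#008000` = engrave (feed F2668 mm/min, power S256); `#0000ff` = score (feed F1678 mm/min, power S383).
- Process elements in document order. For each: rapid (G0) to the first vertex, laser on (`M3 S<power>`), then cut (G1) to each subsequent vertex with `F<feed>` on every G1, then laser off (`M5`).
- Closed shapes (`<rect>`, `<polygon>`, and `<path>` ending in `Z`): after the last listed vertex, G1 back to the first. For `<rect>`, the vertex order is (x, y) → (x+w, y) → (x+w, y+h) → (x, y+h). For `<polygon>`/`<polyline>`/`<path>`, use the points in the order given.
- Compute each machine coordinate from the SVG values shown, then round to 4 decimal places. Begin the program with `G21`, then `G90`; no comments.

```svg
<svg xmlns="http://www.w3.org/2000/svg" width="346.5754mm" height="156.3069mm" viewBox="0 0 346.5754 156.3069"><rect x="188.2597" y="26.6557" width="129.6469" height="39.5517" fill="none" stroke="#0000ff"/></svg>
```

Since the viewBox matches the mm dimensions, user units are millimetres directly. The only transform is the Y-flip y_m = 156.3069 − y_svg.

Shape 1 is a rectangle drawn with `<rect>`. Its stroke #0000ff means score at S383, F1678. After flipping Y the toolpath is (188.2597,129.6512) → (317.9066,129.6512) → (317.9066,90.0995) → (188.2597,90.0995) → (188.2597,129.6512), returning to the start.

G21
G90
G0 X188.2597 Y129.6512
M3 S383
G1 X317.9066 Y129.6512 F1678
G1 X317.9066 Y90.0995 F1678
G1 X188.2597 Y90.0995 F1678
G1 X188.2597 Y129.6512 F1678
M5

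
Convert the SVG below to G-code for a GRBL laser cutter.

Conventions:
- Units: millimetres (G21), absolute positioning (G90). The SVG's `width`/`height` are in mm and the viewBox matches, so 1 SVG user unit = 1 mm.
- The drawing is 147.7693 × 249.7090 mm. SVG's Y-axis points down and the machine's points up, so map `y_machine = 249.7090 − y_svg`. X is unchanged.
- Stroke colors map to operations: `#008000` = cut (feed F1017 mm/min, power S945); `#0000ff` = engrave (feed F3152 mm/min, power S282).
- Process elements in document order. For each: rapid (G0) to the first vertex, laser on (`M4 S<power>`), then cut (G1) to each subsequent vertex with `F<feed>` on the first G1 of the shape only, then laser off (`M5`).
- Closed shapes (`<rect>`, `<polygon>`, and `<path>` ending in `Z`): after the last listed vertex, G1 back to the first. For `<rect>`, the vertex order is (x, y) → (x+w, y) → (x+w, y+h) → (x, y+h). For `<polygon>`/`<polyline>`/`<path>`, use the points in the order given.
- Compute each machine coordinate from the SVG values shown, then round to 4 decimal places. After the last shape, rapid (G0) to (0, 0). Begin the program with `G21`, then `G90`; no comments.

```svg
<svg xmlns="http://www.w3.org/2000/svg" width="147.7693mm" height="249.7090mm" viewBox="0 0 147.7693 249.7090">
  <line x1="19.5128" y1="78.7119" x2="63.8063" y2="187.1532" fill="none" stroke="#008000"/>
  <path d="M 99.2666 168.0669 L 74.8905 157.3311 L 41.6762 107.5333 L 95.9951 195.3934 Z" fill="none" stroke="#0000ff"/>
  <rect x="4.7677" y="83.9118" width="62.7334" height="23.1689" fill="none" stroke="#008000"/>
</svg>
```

G21
G90
G0 X19.5128 Y170.9971
M4 S945
G1 X63.8063 Y62.5558 F1017
M5
G0 X99.2666 Y81.6421
M4 S282
G1 X74.8905 Y92.3779 F3152
G1 X41.6762 Y142.1757
G1 X95.9951 Y54.3156
G1 X99.2666 Y81.6421
M5
G0 X4.7677 Y165.7972
M4 S945
G1 X67.5011 Y165.7972 F1017
G1 X67.5011 Y142.6283
G1 X4.7677 Y142.6283
G1 X4.7677 Y165.7972
M5
G0 X0.0000 Y0.0000

1 u = 1 mm; y_m = 249.7090 − y.

[1] `<line>` line segment, #008000→cut S945 F1017: (19.5128,170.9971) → (63.8063,62.5558)

[2] `<path>` closed polygon, #0000ff→engrave S282 F3152: (99.2666,81.6421) → (74.8905,92.3779) → (41.6762,142.1757) → (95.9951,54.3156) → (99.2666,81.6421) (closed)

[3] `<rect>` rectangle, #008000→cut S945 F1017: (4.7677,165.7972) → (67.5011,165.7972) → (67.5011,142.6283) → (4.7677,142.6283) → (4.7677,165.7972) (closed)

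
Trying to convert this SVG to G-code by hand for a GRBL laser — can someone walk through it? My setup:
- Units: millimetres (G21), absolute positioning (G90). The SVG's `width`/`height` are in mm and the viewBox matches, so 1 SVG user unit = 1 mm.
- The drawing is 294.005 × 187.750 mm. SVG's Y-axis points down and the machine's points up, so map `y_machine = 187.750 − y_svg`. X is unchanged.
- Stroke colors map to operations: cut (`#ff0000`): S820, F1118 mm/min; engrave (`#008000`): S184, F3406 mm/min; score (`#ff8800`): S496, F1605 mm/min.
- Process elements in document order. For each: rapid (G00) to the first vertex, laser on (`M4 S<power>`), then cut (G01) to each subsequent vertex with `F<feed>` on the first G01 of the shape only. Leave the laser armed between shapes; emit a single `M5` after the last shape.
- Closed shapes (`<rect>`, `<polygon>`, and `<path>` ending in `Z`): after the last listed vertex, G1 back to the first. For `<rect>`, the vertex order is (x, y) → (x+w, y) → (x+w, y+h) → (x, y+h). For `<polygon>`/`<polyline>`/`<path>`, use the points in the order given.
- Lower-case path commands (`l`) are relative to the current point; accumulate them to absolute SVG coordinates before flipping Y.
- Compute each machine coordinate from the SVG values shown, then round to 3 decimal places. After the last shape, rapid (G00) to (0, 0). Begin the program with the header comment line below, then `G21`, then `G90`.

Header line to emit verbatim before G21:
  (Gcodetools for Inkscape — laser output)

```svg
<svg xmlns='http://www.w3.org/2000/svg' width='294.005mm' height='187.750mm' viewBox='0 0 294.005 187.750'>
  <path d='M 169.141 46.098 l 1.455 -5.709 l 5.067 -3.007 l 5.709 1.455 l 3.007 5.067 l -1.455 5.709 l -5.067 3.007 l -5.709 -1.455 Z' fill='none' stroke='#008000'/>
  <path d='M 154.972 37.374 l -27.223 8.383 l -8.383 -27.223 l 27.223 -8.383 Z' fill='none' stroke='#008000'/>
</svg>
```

(Gcodetools for Inkscape — laser output)
G21
G90
G00 X169.141 Y141.652
M4 S184
G01 X170.596 Y147.361 F3406
G01 X175.663 Y150.368
G01 X181.372 Y148.913
G01 X184.379 Y143.846
G01 X182.924 Y138.137
G01 X177.857 Y135.130
G01 X172.148 Y136.585
G01 X169.141 Y141.652
G00 X154.972 Y150.376
M4 S184
G01 X127.749 Y141.993 F3406
G01 X119.366 Y169.216
G01 X146.589 Y177.599
G01 X154.972 Y150.376
M5
G00 X0.000 Y0.000

1 u = 1 mm; y_m = 187.750 − y.

[1] `<path>` regular polygon, #008000→engrave S184 F3406: (169.141,141.652) → (170.596,147.361) → (175.663,150.368) → (181.372,148.913) → (184.379,143.846) → (182.924,138.137) → (177.857,135.130) → (172.148,136.585) → (169.141,141.652) (closed)

[2] `<path>` regular polygon, #008000→engrave S184 F3406: (154.972,150.376) → (127.749,141.993) → (119.366,169.216) → (146.589,177.599) → (154.972,150.376) (closed)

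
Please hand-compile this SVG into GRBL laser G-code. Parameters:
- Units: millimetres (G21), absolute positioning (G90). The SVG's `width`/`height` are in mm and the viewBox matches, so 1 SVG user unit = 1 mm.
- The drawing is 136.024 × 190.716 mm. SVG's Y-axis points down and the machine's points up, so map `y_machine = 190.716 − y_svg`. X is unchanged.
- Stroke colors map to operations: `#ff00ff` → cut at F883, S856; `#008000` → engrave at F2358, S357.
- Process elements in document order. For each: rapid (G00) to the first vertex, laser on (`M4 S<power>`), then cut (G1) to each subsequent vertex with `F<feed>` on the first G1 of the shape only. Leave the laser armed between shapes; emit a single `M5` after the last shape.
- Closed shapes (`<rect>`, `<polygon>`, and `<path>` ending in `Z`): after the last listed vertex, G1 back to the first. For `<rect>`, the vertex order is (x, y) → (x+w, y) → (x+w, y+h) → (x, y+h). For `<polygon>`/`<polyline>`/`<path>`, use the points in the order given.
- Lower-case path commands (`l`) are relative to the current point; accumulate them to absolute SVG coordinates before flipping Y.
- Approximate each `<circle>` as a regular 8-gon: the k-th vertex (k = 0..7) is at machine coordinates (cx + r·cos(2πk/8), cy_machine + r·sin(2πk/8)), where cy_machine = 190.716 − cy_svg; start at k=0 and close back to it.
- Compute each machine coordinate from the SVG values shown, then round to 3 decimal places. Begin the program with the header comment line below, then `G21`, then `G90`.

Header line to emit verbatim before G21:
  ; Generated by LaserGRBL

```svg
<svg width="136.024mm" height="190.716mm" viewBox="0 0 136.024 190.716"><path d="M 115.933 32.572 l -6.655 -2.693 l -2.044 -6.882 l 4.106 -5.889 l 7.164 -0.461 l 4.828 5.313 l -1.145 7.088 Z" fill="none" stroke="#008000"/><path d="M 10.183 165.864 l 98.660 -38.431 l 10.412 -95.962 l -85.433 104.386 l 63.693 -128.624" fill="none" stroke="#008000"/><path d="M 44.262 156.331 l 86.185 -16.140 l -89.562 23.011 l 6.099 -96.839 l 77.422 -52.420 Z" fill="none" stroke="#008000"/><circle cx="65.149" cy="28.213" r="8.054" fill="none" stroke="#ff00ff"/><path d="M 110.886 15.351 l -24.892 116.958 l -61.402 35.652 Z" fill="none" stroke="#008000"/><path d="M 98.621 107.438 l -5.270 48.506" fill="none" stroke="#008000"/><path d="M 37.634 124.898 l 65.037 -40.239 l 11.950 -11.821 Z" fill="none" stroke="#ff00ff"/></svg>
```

1 u = 1 mm; y_m = 190.716 − y.

[1] `<path>` regular polygon, #008000→engrave S357 F2358: (115.933,158.144) → (109.278,160.837) → (107.234,167.719) → (111.340,173.608) → (118.504,174.069) → (123.332,168.756) → (122.187,161.668) → (115.933,158.144) (closed)

[2] `<path>` open polyline, #008000→engrave S357 F2358: (10.183,24.852) → (108.843,63.283) → (119.255,159.245) → (33.822,54.859) → (97.515,183.483)

[3] `<path>` closed polygon, #008000→engrave S357 F2358: (44.262,34.385) → (130.447,50.525) → (40.885,27.514) → (46.984,124.353) → (124.406,176.773) → (44.262,34.385) (closed)

[4] `<circle>` circle, #ff00ff→cut S856 F883: (73.203,162.503) → (70.844,168.198) → (65.149,170.557) → (59.454,168.198) → (57.095,162.503) → (59.454,156.808) → (65.149,154.449) → (70.844,156.808) → (73.203,162.503) (closed)

[5] `<path>` closed polygon, #008000→engrave S357 F2358: (110.886,175.365) → (85.994,58.407) → (24.592,22.755) → (110.886,175.365) (closed)

[6] `<path>` line segment, #008000→engrave S357 F2358: (98.621,83.278) → (93.351,34.772)

[7] `<path>` closed polygon, #ff00ff→cut S856 F883: (37.634,65.818) → (102.671,106.057) → (114.621,117.878) → (37.634,65.818) (closed)

; Generated by LaserGRBL
G21
G90
G00 X115.933 Y158.144
M4 S357
G1 X109.278 Y160.837 F2358
G1 X107.234 Y167.719
G1 X111.340 Y173.608
G1 X118.504 Y174.069
G1 X123.332 Y168.756
G1 X122.187 Y161.668
G1 X115.933 Y158.144
G00 X10.183 Y24.852
M4 S357
G1 X108.843 Y63.283 F2358
G1 X119.255 Y159.245
G1 X33.822 Y54.859
G1 X97.515 Y183.483
G00 X44.262 Y34.385
M4 S357
G1 X130.447 Y50.525 F2358
G1 X40.885 Y27.514
G1 X46.984 Y124.353
G1 X124.406 Y176.773
G1 X44.262 Y34.385
G00 X73.203 Y162.503
M4 S856
G1 X70.844 Y168.198 F883
G1 X65.149 Y170.557
G1 X59.454 Y168.198
G1 X57.095 Y162.503
G1 X59.454 Y156.808
G1 X65.149 Y154.449
G1 X70.844 Y156.808
G1 X73.203 Y162.503
G00 X110.886 Y175.365
M4 S357
G1 X85.994 Y58.407 F2358
G1 X24.592 Y22.755
G1 X110.886 Y175.365
G00 X98.621 Y83.278
M4 S357
G1 X93.351 Y34.772 F2358
G00 X37.634 Y65.818
M4 S856
G1 X102.671 Y106.057 F883
G1 X114.621 Y117.878
G1 X37.634 Y65.818
M5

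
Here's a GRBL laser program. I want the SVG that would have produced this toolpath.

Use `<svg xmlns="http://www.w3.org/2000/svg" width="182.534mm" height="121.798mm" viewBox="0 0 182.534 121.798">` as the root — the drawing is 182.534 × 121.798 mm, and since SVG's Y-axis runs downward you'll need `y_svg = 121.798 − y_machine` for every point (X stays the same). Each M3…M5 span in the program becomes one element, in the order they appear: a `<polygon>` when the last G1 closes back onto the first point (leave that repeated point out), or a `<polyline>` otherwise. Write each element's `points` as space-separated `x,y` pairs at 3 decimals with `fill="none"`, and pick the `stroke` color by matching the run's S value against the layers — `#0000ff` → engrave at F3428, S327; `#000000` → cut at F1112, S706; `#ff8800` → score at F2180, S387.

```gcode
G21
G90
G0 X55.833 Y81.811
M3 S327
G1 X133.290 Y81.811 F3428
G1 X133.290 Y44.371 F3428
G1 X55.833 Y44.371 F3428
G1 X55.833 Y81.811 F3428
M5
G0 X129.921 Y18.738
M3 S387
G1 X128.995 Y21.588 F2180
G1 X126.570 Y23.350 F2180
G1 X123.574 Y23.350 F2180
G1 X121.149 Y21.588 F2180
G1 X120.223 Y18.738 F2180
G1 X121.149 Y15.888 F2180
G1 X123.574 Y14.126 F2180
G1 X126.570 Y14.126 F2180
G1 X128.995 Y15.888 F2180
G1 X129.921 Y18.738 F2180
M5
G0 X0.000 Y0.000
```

Machine Y-up, SVG Y-down with viewBox height 121.798, so y_svg = 121.798 − y_machine; X carries over.

Run 1: S327 ⇒ engrave layer `#0000ff`. The run returns to its start, so emit a `<polygon>` with points (Y-flipped): 55.833,39.987 133.290,39.987 133.290,77.427 55.833,77.427.

Run 2: the run's S387 means `#ff8800` (score). The run returns to its start, so emit a `<polygon>` with points (Y-flipped): 129.921,103.060 128.995,100.210 126.570,98.448 123.574,98.448 121.149,100.210 120.223,103.060 121.149,105.910 123.574,107.672 126.570,107.672 128.995,105.910.

<svg xmlns="http://www.w3.org/2000/svg" width="182.534mm" height="121.798mm" viewBox="0 0 182.534 121.798">
  <polygon points="55.833,39.987 133.290,39.987 133.290,77.427 55.833,77.427" fill="none" stroke="#0000ff"/>
  <polygon points="129.921,103.060 128.995,100.210 126.570,98.448 123.574,98.448 121.149,100.210 120.223,103.060 121.149,105.910 123.574,107.672 126.570,107.672 128.995,105.910" fill="none" stroke="#ff8800"/>
</svg>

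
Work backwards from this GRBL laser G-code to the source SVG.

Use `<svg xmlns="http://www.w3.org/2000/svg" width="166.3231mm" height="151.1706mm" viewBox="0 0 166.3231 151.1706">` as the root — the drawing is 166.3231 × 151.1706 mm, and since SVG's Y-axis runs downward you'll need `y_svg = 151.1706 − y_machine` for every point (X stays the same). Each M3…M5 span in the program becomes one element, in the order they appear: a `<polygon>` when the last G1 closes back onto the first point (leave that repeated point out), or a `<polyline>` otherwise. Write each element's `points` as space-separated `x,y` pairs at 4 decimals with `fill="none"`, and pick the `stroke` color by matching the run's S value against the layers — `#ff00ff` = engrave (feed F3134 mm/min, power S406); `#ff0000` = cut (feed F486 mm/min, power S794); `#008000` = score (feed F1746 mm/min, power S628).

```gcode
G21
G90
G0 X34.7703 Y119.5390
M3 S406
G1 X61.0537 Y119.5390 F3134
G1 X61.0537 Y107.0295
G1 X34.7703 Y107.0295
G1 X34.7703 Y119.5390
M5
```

<svg xmlns="http://www.w3.org/2000/svg" width="166.3231mm" height="151.1706mm" viewBox="0 0 166.3231 151.1706">
  <polygon points="34.7703,31.6316 61.0537,31.6316 61.0537,44.1411 34.7703,44.1411" fill="none" stroke="#ff00ff"/>
</svg>

y_svg = 151.1706 − y_m. Every run uses S406, so all elements get stroke `#ff00ff` (engrave).

[1] closed run; points: 34.7703,31.6316 61.0537,31.6316 61.0537,44.1411 34.7703,44.1411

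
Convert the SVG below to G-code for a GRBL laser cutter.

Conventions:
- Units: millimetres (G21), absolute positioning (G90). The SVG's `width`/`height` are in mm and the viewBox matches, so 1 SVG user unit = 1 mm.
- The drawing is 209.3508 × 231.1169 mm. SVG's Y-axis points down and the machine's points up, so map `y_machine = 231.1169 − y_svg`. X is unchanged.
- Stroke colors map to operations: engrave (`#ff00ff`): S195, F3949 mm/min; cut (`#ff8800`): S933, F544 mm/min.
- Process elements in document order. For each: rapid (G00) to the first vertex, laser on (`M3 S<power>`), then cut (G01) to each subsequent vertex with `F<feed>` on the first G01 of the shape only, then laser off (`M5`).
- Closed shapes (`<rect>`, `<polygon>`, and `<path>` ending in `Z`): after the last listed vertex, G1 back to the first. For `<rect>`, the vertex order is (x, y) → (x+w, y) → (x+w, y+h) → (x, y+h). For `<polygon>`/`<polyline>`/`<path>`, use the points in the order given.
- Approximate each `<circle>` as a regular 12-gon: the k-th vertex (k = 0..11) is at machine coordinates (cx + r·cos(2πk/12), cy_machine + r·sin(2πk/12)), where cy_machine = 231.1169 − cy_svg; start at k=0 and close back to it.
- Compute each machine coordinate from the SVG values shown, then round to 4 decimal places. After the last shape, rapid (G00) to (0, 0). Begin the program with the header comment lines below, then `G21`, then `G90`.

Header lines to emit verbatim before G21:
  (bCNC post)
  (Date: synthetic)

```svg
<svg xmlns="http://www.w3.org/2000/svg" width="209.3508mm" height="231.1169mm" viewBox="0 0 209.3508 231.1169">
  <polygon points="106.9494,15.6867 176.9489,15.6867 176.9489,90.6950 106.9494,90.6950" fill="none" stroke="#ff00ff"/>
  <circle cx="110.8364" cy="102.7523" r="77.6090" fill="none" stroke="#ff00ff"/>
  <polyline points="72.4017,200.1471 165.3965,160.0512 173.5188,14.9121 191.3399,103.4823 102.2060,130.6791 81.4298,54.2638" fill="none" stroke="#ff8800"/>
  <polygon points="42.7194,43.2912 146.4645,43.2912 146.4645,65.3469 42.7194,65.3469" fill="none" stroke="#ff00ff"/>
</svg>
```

viewBox `0 0 209.3508 231.1169` with mm width/height → 1 unit = 1 mm. Flip: y_m = 231.1169 − y_svg.

**Shape 1** — `<polygon>` rectangle, stroke `#ff00ff` → engrave (S195, F3949). Machine vertices: (106.9494,215.4302) → (176.9489,215.4302) → (176.9489,140.4219) → (106.9494,140.4219) → (106.9494,215.4302). Closed: final G1 returns to the first vertex.

**Shape 2** — `<circle>` circle, stroke `#ff00ff` → engrave (S195, F3949). Machine vertices: (188.4454,128.3646) → (178.0478,167.1691) → (149.6409,195.5760) → (110.8364,205.9736) → (72.0319,195.5760) → (43.6250,167.1691) → (33.2274,128.3646) → (43.6250,89.5601) → (72.0319,61.1532) → (110.8364,50.7556) → (149.6409,61.1532) → (178.0478,89.5601) → (188.4454,128.3646). Closed: final G1 returns to the first vertex.

**Shape 3** — `<polyline>` open polyline, stroke `#ff8800` → cut (S933, F544). Machine vertices: (72.4017,30.9698) → (165.3965,71.0657) → (173.5188,216.2048) → (191.3399,127.6346) → (102.2060,100.4378) → (81.4298,176.8531). Open path.

**Shape 4** — `<polygon>` rectangle, stroke `#ff00ff` → engrave (S195, F3949). Machine vertices: (42.7194,187.8257) → (146.4645,187.8257) → (146.4645,165.7700) → (42.7194,165.7700) → (42.7194,187.8257). Closed: final G1 returns to the first vertex.

(bCNC post)
(Date: synthetic)
G21
G90
G00 X106.9494 Y215.4302
M3 S195
G01 X176.9489 Y215.4302 F3949
G01 X176.9489 Y140.4219
G01 X106.9494 Y140.4219
G01 X106.9494 Y215.4302
M5
G00 X188.4454 Y128.3646
M3 S195
G01 X178.0478 Y167.1691 F3949
G01 X149.6409 Y195.5760
G01 X110.8364 Y205.9736
G01 X72.0319 Y195.5760
G01 X43.6250 Y167.1691
G01 X33.2274 Y128.3646
G01 X43.6250 Y89.5601
G01 X72.0319 Y61.1532
G01 X110.8364 Y50.7556
G01 X149.6409 Y61.1532
G01 X178.0478 Y89.5601
G01 X188.4454 Y128.3646
M5
G00 X72.4017 Y30.9698
M3 S933
G01 X165.3965 Y71.0657 F544
G01 X173.5188 Y216.2048
G01 X191.3399 Y127.6346
G01 X102.2060 Y100.4378
G01 X81.4298 Y176.8531
M5
G00 X42.7194 Y187.8257
M3 S195
G01 X146.4645 Y187.8257 F3949
G01 X146.4645 Y165.7700
G01 X42.7194 Y165.7700
G01 X42.7194 Y187.8257
M5
G00 X0.0000 Y0.0000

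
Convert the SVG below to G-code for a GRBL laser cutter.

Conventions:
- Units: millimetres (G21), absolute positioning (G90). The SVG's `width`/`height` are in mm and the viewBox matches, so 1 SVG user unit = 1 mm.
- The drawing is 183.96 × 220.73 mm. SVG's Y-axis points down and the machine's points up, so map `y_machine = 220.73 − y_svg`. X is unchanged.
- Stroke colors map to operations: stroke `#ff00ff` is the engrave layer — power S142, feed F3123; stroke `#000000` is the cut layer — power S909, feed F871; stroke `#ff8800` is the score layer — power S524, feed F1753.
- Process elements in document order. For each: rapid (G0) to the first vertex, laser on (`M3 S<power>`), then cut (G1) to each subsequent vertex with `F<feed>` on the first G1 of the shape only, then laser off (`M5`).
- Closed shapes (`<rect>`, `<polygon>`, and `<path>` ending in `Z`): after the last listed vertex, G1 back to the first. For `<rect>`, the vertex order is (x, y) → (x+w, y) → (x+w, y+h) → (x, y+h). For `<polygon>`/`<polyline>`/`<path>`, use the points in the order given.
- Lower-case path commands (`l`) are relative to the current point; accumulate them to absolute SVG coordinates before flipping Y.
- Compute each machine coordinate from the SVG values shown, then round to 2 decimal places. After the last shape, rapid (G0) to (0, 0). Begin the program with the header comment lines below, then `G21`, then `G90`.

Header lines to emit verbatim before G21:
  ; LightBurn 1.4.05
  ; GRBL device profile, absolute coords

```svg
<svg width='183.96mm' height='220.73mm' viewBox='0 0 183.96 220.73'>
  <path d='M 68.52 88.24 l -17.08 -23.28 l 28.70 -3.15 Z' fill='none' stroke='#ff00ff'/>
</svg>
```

; LightBurn 1.4.05
; GRBL device profile, absolute coords
G21
G90
G0 X68.52 Y132.49
M3 S142
G1 X51.44 Y155.77 F3123
G1 X80.14 Y158.92
G1 X68.52 Y132.49
M5
G0 X0.00 Y0.00

1 u = 1 mm; y_m = 220.73 − y.

[1] `<path>` regular polygon, #ff00ff→engrave S142 F3123: (68.52,132.49) → (51.44,155.77) → (80.14,158.92) → (68.52,132.49) (closed)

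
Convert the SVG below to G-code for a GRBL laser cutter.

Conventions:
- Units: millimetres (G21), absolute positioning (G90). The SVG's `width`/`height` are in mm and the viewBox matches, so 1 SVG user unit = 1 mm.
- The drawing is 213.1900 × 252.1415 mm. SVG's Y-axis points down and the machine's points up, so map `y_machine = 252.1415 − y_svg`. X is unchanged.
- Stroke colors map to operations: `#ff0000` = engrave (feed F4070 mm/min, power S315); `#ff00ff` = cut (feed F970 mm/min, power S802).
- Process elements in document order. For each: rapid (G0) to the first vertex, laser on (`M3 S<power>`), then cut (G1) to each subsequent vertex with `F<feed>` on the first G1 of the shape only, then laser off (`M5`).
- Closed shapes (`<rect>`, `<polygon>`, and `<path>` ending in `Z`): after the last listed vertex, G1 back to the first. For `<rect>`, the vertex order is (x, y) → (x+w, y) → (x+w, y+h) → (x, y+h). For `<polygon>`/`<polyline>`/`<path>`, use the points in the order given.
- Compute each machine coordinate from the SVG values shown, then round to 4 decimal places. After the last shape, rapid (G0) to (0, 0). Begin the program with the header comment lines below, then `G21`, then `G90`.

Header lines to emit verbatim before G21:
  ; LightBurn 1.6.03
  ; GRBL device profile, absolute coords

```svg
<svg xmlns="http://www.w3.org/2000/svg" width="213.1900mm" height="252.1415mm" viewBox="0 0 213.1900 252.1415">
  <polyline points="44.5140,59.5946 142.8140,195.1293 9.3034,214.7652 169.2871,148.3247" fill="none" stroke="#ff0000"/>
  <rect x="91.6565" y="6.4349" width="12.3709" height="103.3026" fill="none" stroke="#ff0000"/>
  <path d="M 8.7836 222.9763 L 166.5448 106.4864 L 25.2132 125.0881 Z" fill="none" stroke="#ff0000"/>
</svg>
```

1 u = 1 mm; y_m = 252.1415 − y.

[1] `<polyline>` open polyline, #ff0000→engrave S315 F4070: (44.5140,192.5469) → (142.8140,57.0122) → (9.3034,37.3763) → (169.2871,103.8168)

[2] `<rect>` rectangle, #ff0000→engrave S315 F4070: (91.6565,245.7066) → (104.0274,245.7066) → (104.0274,142.4040) → (91.6565,142.4040) → (91.6565,245.7066) (closed)

[3] `<path>` closed polygon, #ff0000→engrave S315 F4070: (8.7836,29.1652) → (166.5448,145.6551) → (25.2132,127.0534) → (8.7836,29.1652) (closed)

; LightBurn 1.6.03
; GRBL device profile, absolute coords
G21
G90
G0 X44.5140 Y192.5469
M3 S315
G1 X142.8140 Y57.0122 F4070
G1 X9.3034 Y37.3763
G1 X169.2871 Y103.8168
M5
G0 X91.6565 Y245.7066
M3 S315
G1 X104.0274 Y245.7066 F4070
G1 X104.0274 Y142.4040
G1 X91.6565 Y142.4040
G1 X91.6565 Y245.7066
M5
G0 X8.7836 Y29.1652
M3 S315
G1 X166.5448 Y145.6551 F4070
G1 X25.2132 Y127.0534
G1 X8.7836 Y29.1652
M5
G0 X0.0000 Y0.0000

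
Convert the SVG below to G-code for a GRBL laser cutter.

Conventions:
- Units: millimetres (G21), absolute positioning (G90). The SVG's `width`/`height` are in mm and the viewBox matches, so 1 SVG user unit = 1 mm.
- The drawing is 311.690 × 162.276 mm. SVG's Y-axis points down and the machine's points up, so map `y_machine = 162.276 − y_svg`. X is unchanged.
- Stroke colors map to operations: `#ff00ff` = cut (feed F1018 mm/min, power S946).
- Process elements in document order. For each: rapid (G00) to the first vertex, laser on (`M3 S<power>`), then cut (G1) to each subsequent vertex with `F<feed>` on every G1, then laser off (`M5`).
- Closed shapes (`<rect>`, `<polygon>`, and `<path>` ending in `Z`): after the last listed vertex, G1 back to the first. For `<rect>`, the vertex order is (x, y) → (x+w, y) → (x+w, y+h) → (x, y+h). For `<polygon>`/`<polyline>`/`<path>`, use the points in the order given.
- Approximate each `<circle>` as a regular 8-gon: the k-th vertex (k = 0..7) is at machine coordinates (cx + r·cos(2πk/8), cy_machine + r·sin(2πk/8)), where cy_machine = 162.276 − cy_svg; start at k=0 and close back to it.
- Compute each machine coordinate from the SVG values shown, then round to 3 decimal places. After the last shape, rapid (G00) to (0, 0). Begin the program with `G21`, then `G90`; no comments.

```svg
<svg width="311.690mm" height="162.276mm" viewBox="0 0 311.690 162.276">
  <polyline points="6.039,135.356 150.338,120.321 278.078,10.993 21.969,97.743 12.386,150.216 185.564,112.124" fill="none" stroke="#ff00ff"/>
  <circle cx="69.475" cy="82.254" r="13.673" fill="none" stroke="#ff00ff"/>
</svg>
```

viewBox `0 0 311.690 162.276` with mm width/height → 1 unit = 1 mm. Flip: y_m = 162.276 − y_svg.

**Shape 1** — `<polyline>` open polyline, stroke `#ff00ff` → cut (S946, F1018). Machine vertices: (6.039,26.920) → (150.338,41.955) → (278.078,151.283) → (21.969,64.533) → (12.386,12.060) → (185.564,50.152). Open path.

**Shape 2** — `<circle>` circle, stroke `#ff00ff` → cut (S946, F1018). Machine vertices: (83.148,80.022) → (79.143,89.690) → (69.475,93.695) → (59.807,89.690) → (55.802,80.022) → (59.807,70.354) → (69.475,66.349) → (79.143,70.354) → (83.148,80.022). Closed: final G1 returns to the first vertex.

G21
G90
G00 X6.039 Y26.920
M3 S946
G1 X150.338 Y41.955 F1018
G1 X278.078 Y151.283 F1018
G1 X21.969 Y64.533 F1018
G1 X12.386 Y12.060 F1018
G1 X185.564 Y50.152 F1018
M5
G00 X83.148 Y80.022
M3 S946
G1 X79.143 Y89.690 F1018
G1 X69.475 Y93.695 F1018
G1 X59.807 Y89.690 F1018
G1 X55.802 Y80.022 F1018
G1 X59.807 Y70.354 F1018
G1 X69.475 Y66.349 F1018
G1 X79.143 Y70.354 F1018
G1 X83.148 Y80.022 F1018
M5
G00 X0.000 Y0.000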